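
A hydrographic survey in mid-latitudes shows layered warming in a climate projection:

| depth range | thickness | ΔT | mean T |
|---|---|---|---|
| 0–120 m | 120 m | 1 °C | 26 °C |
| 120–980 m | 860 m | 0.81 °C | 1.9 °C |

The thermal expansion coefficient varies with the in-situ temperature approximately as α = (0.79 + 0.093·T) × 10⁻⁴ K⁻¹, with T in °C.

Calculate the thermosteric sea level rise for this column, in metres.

Layer 1: α = (0.79 + 0.093×26)×10⁻⁴ = 3.208×10⁻⁴ K⁻¹
Layer 2: α = (0.79 + 0.093×1.9)×10⁻⁴ = 0.9667×10⁻⁴ K⁻¹
0–120 m: 1 × 120 × 3.208×10⁻⁴ = 0.038496 m
120–980 m: 0.81 × 0.9667×10⁻⁴ × 860 = 0.067340322 m
Δh = 0.038496 + 0.067340322 = 0.105836322 m

0.11 m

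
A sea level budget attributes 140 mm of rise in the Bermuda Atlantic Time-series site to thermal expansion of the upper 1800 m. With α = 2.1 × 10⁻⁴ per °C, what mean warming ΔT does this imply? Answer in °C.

0.370 °C

ΔT = Δh/(αH) = 0.14 / (2.1×10⁻⁴ × 1800) ≈ 0.3704 °C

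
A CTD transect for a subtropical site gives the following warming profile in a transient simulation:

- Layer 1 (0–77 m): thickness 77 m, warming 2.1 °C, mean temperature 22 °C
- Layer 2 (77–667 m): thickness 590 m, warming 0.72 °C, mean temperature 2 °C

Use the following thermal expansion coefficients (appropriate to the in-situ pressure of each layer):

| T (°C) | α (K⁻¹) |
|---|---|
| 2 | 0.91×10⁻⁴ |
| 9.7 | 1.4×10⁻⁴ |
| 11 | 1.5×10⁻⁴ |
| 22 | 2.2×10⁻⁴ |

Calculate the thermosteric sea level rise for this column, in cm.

7.42 cm

Layer 1 at 22 °C → α = 2.2×10⁻⁴ K⁻¹
Layer 2 at 2 °C → α = 0.91×10⁻⁴ K⁻¹
77 × 2.2×10⁻⁴ × 2.1 = 0.035574 m
590 × 0.72 × 0.91×10⁻⁴ = 0.0386568 m
Δh = 0.035574 + 0.0386568 = 0.0742308 m ≈ 7.42 cm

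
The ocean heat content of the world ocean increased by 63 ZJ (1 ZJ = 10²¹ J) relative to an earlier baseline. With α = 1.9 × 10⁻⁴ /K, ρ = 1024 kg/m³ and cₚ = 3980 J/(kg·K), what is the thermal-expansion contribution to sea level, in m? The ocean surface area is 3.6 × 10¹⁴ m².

Per unit area: Q = 63×10²¹ / (3.6×10¹⁴) = 1.75×10⁸ J/m²
Δh = αQ/(ρcₚ) = 1.9×10⁻⁴ × 1.75×10⁸ / (1024 × 3980) ≈ 0.0081585 m

Δh ≈ 0.00816 m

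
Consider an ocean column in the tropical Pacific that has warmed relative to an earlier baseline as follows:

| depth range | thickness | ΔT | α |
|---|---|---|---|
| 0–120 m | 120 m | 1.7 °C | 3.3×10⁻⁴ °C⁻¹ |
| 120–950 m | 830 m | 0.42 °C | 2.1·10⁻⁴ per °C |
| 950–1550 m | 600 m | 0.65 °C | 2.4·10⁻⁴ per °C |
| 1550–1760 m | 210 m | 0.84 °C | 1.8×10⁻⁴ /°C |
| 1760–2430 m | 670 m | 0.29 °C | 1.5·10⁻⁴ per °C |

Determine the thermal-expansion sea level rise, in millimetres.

Δh = 295 mm

Layer 1: 1.7 × 3.3×10⁻⁴ × 120 = 0.06732 m
Layer 2: 830 × 0.42 × 2.1×10⁻⁴ = 0.073206 m
950–1550 m: 600 × 2.4×10⁻⁴ × 0.65 = 0.09360 m
1.8×10⁻⁴ × 210 × 0.84 = 0.031752 m
1.5×10⁻⁴ × 0.29 × 670 = 0.029145 m
Δh = 0.06732 + 0.073206 + 0.09360 + 0.031752 + 0.029145 = 0.295023 m ≈ 295 mm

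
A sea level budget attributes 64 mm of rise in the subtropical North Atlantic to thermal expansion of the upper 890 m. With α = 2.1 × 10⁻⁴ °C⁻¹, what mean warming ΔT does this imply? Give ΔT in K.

ΔT = Δh/(αH) = 0.064 / (2.1×10⁻⁴ × 890) ≈ 0.3424 K

ΔT ≈ 0.342 K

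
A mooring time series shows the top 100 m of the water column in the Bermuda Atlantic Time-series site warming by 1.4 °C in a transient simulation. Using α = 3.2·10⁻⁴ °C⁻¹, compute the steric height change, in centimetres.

Δh = αΔT·H = 3.2×10⁻⁴ × 1.4 × 100 = 0.04480 m

4.5 cm of thermosteric rise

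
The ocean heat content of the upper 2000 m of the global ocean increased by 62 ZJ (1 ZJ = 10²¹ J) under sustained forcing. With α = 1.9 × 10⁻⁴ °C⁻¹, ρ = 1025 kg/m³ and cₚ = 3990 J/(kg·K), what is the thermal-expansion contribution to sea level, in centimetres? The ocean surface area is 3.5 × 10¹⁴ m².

about 0.823 cm

Per unit area: Q = 62×10²¹ / (3.5×10¹⁴) ≈ 1.771×10⁸ J/m²
Δh = αQ/(ρcₚ) = 1.9×10⁻⁴ × 1.771×10⁸ / (1025 × 3990) ≈ 0.0082276 m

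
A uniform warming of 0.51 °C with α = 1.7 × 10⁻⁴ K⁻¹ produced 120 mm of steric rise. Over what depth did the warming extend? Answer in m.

H = Δh/(αΔT) = 0.12 / (1.7×10⁻⁴ × 0.51) ≈ 1384 m

1380 m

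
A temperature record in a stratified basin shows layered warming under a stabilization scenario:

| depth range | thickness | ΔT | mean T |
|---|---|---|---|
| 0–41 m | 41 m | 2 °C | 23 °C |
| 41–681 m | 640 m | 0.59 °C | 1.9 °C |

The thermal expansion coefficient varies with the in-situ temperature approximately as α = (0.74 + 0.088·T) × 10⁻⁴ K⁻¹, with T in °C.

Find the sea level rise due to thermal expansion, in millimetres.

57 mm

Layer 1: α = (0.74 + 0.088×23)×10⁻⁴ = 2.764×10⁻⁴ K⁻¹
Layer 2: α = (0.74 + 0.088×1.9)×10⁻⁴ = 0.9072×10⁻⁴ K⁻¹
2 × 41 × 2.764×10⁻⁴ = 0.0226648 m
41–681 m: 0.9072×10⁻⁴ × 640 × 0.59 = 0.034255872 m
Δh = 0.0226648 + 0.034255872 = 0.056920672 m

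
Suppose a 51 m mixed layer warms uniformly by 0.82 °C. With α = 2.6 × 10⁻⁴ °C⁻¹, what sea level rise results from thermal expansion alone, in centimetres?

Δh = αΔT·H = 2.6×10⁻⁴ × 0.82 × 51 = 0.0108732 m

1.1 cm of thermosteric rise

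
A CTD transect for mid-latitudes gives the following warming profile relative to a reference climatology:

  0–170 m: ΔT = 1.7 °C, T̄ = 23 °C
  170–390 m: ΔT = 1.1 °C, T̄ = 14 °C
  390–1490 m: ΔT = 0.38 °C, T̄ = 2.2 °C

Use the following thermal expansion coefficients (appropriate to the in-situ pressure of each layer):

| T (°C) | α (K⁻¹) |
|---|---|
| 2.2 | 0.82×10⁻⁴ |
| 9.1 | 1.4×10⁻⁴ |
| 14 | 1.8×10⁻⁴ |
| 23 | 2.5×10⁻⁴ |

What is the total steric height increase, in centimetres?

Layer 1 at 23 °C → α = 2.5×10⁻⁴ K⁻¹
Layer 2 at 14 °C → α = 1.8×10⁻⁴ K⁻¹
Layer 3 at 2.2 °C → α = 0.82×10⁻⁴ K⁻¹
Layer 1: 1.7 × 170 × 2.5×10⁻⁴ = 0.07225 m
1.8×10⁻⁴ × 1.1 × 220 = 0.04356 m
390–1490 m: 0.38 × 1100 × 0.82×10⁻⁴ = 0.034276 m
Δh = 0.07225 + 0.04356 + 0.034276 = 0.150086 m

15.0 cm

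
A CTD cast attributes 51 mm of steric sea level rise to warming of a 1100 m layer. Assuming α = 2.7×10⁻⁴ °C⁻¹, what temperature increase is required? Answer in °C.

ΔT = Δh/(αH) = 0.051 / (2.7×10⁻⁴ × 1100) ≈ 0.1717 °C

0.17 °C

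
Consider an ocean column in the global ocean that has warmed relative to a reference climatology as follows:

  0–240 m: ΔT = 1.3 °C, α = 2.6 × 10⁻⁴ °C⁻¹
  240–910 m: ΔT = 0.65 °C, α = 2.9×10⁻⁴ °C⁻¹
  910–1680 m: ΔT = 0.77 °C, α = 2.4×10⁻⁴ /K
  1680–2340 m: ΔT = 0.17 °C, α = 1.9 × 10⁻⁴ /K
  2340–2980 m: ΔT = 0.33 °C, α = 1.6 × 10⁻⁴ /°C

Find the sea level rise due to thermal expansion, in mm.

1.3 × 240 × 2.6×10⁻⁴ = 0.08112 m
240–910 m: 2.9×10⁻⁴ × 0.65 × 670 = 0.126295 m
910–1680 m: 770 × 0.77 × 2.4×10⁻⁴ = 0.142296 m
Layer 4: 660 × 1.9×10⁻⁴ × 0.17 = 0.021318 m
2340–2980 m: 640 × 1.6×10⁻⁴ × 0.33 = 0.033792 m
Δh = 0.08112 + 0.126295 + 0.142296 + 0.021318 + 0.033792 = 0.404821 m

405 mm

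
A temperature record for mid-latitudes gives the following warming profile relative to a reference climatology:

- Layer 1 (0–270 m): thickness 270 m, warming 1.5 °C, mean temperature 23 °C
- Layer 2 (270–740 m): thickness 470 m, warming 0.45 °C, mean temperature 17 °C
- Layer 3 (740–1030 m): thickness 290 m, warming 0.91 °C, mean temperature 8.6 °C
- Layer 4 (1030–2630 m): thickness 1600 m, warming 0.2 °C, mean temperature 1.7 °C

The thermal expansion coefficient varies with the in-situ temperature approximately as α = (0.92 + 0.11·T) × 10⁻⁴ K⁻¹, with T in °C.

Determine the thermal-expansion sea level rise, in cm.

Layer 1: α = (0.92 + 0.11×23)×10⁻⁴ = 3.45×10⁻⁴ K⁻¹
Layer 2: α = (0.92 + 0.11×17)×10⁻⁴ = 2.79×10⁻⁴ K⁻¹
Layer 3: α = (0.92 + 0.11×8.6)×10⁻⁴ = 1.866×10⁻⁴ K⁻¹
Layer 4: α = (0.92 + 0.11×1.7)×10⁻⁴ = 1.107×10⁻⁴ K⁻¹
270 × 3.45×10⁻⁴ × 1.5 = 0.139725 m
Layer 2: 0.45 × 2.79×10⁻⁴ × 470 = 0.0590085 m
740–1030 m: 1.866×10⁻⁴ × 290 × 0.91 = 0.04924374 m
1030–2630 m: 0.2 × 1.107×10⁻⁴ × 1600 = 0.035424 m
Δh = 0.139725 + 0.0590085 + 0.04924374 + 0.035424 = 0.28340124 m

about 28 cm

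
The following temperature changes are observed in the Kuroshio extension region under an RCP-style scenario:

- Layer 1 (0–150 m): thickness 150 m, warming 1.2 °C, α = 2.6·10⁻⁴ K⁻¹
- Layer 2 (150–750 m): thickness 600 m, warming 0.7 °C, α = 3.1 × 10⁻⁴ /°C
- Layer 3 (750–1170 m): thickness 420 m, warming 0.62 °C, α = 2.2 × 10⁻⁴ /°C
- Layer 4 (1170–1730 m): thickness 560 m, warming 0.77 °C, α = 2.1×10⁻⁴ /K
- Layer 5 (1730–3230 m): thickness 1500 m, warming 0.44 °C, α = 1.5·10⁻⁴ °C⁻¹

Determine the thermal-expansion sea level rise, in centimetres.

0–150 m: 1.2 × 2.6×10⁻⁴ × 150 = 0.04680 m
Layer 2: 0.7 × 3.1×10⁻⁴ × 600 = 0.13020 m
Layer 3: 0.62 × 420 × 2.2×10⁻⁴ = 0.057288 m
0.77 × 560 × 2.1×10⁻⁴ = 0.090552 m
0.44 × 1.5×10⁻⁴ × 1500 = 0.09900 m
Δh = 0.04680 + 0.13020 + 0.057288 + 0.090552 + 0.09900 = 0.42384 m

Δh = 42 cm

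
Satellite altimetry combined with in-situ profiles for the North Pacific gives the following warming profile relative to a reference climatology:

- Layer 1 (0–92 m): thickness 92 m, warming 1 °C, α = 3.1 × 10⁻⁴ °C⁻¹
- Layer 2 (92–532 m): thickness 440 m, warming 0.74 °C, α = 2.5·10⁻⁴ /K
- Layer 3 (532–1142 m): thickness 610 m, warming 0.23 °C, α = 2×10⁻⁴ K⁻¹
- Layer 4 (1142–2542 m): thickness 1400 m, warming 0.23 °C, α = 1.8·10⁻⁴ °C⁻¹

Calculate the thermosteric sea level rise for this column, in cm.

Δh = 19.6 cm

0–92 m: 3.1×10⁻⁴ × 92 × 1 = 0.02852 m
Layer 2: 2.5×10⁻⁴ × 440 × 0.74 = 0.08140 m
Layer 3: 2×10⁻⁴ × 0.23 × 610 = 0.02806 m
Layer 4: 1.8×10⁻⁴ × 1400 × 0.23 = 0.05796 m
Δh = 0.02852 + 0.08140 + 0.02806 + 0.05796 = 0.19594 m ≈ 19.6 cm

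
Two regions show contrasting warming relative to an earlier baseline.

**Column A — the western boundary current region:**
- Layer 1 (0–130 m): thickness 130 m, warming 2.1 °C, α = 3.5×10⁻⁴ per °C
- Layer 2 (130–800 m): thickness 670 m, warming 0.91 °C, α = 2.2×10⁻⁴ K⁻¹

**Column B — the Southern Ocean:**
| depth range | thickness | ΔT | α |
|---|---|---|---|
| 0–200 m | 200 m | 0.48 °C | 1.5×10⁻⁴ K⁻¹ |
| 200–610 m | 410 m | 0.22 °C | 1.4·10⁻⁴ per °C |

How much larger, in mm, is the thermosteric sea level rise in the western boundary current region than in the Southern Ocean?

Δh_A − Δh_B ≈ 203 mm

A 0–130 m: 3.5×10⁻⁴ × 2.1 × 130 = 0.09555 m
A Layer 2: 0.91 × 2.2×10⁻⁴ × 670 = 0.134134 m
A total: 0.229684 m
B Layer 1: 1.5×10⁻⁴ × 0.48 × 200 = 0.01440 m
B 200–610 m: 1.4×10⁻⁴ × 0.22 × 410 = 0.012628 m
B total: 0.027028 m
Difference: 0.229684 − 0.027028 = 0.202656 m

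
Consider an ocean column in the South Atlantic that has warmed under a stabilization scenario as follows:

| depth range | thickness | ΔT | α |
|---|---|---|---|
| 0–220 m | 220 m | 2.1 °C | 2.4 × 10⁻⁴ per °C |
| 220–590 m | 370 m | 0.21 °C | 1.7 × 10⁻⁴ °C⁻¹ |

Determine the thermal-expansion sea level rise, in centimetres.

Layer 1: 2.1 × 2.4×10⁻⁴ × 220 = 0.11088 m
Layer 2: 0.21 × 370 × 1.7×10⁻⁴ = 0.013209 m
Δh = 0.11088 + 0.013209 = 0.124089 m ≈ 12 cm

12 cm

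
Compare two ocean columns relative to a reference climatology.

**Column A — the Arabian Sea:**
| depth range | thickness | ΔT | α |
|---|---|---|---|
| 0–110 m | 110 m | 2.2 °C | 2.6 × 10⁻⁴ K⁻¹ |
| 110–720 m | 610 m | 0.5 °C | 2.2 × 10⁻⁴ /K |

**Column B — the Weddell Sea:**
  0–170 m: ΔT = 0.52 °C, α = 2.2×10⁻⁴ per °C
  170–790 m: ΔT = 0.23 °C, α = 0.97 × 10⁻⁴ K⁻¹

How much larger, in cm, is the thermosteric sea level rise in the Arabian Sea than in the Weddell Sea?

9.7 cm

A 2.6×10⁻⁴ × 2.2 × 110 = 0.06292 m
A 2.2×10⁻⁴ × 0.5 × 610 = 0.06710 m
A total: 0.13002 m
B Layer 1: 2.2×10⁻⁴ × 170 × 0.52 = 0.019448 m
B 0.97×10⁻⁴ × 620 × 0.23 = 0.0138322 m
B total: 0.0332802 m
Difference: 0.13002 − 0.0332802 = 0.0967398 m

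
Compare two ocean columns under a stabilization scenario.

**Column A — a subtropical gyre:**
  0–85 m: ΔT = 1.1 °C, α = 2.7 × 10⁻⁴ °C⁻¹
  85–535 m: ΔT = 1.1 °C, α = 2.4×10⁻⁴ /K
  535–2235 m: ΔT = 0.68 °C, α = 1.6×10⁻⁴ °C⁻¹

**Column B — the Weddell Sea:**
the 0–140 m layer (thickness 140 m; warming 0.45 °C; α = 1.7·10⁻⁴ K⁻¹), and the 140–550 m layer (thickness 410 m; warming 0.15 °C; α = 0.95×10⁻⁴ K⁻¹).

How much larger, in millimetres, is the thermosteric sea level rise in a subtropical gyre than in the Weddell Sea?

312 mm

A Layer 1: 2.7×10⁻⁴ × 85 × 1.1 = 0.025245 m
A 85–535 m: 2.4×10⁻⁴ × 1.1 × 450 = 0.11880 m
A 0.68 × 1.6×10⁻⁴ × 1700 = 0.18496 m
A total: 0.329005 m
B Layer 1: 0.45 × 140 × 1.7×10⁻⁴ = 0.01071 m
B Layer 2: 0.95×10⁻⁴ × 0.15 × 410 = 0.0058425 m
B total: 0.0165525 m
Difference: 0.329005 − 0.0165525 = 0.3124525 m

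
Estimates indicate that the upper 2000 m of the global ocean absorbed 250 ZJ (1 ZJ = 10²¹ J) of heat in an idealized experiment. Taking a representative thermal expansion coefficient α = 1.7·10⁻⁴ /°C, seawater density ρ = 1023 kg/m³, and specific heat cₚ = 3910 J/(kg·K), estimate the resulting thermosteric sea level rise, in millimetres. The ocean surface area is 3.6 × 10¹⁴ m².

29.5 mm

Per unit area: Q = 250×10²¹ / (3.6×10¹⁴) ≈ 6.944×10⁸ J/m²
Δh = αQ/(ρcₚ) = 1.7×10⁻⁴ × 6.944×10⁸ / (1023 × 3910) ≈ 0.029513 m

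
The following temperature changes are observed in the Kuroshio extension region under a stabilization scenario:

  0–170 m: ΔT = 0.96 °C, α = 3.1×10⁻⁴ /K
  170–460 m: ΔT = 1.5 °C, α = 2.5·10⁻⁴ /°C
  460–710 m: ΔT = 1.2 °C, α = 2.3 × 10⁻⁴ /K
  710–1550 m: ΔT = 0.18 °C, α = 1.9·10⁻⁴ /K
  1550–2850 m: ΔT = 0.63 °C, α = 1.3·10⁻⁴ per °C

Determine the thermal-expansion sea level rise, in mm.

364 mm of thermosteric rise

0–170 m: 0.96 × 170 × 3.1×10⁻⁴ = 0.050592 m
Layer 2: 290 × 2.5×10⁻⁴ × 1.5 = 0.10875 m
2.3×10⁻⁴ × 250 × 1.2 = 0.06900 m
840 × 1.9×10⁻⁴ × 0.18 = 0.028728 m
1550–2850 m: 1.3×10⁻⁴ × 1300 × 0.63 = 0.10647 m
Δh = 0.050592 + 0.10875 + 0.06900 + 0.028728 + 0.10647 = 0.36354 m ≈ 364 mm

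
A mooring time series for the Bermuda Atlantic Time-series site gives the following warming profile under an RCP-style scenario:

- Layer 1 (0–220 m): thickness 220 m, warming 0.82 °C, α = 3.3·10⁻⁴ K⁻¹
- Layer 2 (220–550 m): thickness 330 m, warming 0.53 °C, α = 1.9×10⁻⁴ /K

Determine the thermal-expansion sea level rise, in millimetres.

Layer 1: 3.3×10⁻⁴ × 0.82 × 220 = 0.059532 m
330 × 0.53 × 1.9×10⁻⁴ = 0.033231 m
Δh = 0.059532 + 0.033231 = 0.092763 m ≈ 92.8 mm

about 92.8 mm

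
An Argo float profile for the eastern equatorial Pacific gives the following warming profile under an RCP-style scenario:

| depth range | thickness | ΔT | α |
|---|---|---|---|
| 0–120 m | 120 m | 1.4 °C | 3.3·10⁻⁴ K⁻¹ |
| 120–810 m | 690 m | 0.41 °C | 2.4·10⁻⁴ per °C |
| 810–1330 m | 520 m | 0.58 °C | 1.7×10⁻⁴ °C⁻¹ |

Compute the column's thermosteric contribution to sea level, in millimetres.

Δh ≈ 170 mm

Layer 1: 1.4 × 3.3×10⁻⁴ × 120 = 0.05544 m
Layer 2: 0.41 × 2.4×10⁻⁴ × 690 = 0.067896 m
1.7×10⁻⁴ × 0.58 × 520 = 0.051272 m
Δh = 0.05544 + 0.067896 + 0.051272 = 0.174608 m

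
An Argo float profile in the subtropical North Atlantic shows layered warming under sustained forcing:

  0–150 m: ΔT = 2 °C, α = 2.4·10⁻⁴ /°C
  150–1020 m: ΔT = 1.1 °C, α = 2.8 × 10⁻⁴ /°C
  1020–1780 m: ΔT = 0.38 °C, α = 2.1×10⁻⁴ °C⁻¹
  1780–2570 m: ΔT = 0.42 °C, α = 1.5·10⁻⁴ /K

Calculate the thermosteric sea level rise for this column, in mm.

Δh = 450 mm

Layer 1: 150 × 2.4×10⁻⁴ × 2 = 0.07200 m
150–1020 m: 870 × 1.1 × 2.8×10⁻⁴ = 0.26796 m
Layer 3: 2.1×10⁻⁴ × 0.38 × 760 = 0.060648 m
790 × 1.5×10⁻⁴ × 0.42 = 0.04977 m
Δh = 0.07200 + 0.26796 + 0.060648 + 0.04977 = 0.450378 m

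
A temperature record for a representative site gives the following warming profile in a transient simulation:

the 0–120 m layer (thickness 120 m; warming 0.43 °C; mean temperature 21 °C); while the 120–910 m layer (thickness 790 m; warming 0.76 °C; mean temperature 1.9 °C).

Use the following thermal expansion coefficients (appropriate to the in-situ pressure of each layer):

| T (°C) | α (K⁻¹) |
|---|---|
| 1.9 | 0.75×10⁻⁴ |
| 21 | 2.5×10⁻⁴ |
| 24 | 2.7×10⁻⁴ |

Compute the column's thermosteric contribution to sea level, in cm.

Layer 1 at 21 °C → α = 2.5×10⁻⁴ K⁻¹
Layer 2 at 1.9 °C → α = 0.75×10⁻⁴ K⁻¹
Layer 1: 0.43 × 120 × 2.5×10⁻⁴ = 0.01290 m
120–910 m: 0.75×10⁻⁴ × 790 × 0.76 = 0.04503 m
Δh = 0.01290 + 0.04503 = 0.05793 m

about 5.79 cm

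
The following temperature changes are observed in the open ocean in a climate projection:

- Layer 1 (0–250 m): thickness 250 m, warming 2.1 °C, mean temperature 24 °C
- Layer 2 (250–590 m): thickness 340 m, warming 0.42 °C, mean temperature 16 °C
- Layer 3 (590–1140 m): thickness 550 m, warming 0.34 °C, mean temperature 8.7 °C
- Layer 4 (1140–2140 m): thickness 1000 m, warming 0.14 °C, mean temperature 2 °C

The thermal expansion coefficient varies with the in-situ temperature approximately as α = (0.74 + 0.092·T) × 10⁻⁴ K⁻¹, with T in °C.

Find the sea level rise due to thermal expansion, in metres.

Layer 1: α = (0.74 + 0.092×24)×10⁻⁴ = 2.948×10⁻⁴ K⁻¹
Layer 2: α = (0.74 + 0.092×16)×10⁻⁴ = 2.212×10⁻⁴ K⁻¹
Layer 3: α = (0.74 + 0.092×8.7)×10⁻⁴ = 1.5404×10⁻⁴ K⁻¹
Layer 4: α = (0.74 + 0.092×2)×10⁻⁴ = 0.924×10⁻⁴ K⁻¹
0–250 m: 2.1 × 250 × 2.948×10⁻⁴ = 0.15477 m
Layer 2: 340 × 2.212×10⁻⁴ × 0.42 = 0.03158736 m
Layer 3: 550 × 0.34 × 1.5404×10⁻⁴ = 0.02880548 m
1140–2140 m: 0.14 × 0.924×10⁻⁴ × 1000 = 0.012936 m
Δh = 0.15477 + 0.03158736 + 0.02880548 + 0.012936 = 0.22809884 m ≈ 0.228 m

0.228 m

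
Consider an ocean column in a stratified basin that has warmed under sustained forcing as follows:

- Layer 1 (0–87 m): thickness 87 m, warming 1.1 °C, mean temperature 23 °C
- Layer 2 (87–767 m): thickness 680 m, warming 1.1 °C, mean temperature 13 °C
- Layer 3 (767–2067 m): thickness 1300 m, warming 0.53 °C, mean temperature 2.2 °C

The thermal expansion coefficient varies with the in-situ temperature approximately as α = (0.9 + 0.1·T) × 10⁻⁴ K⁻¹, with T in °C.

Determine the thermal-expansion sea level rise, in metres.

Layer 1: α = (0.9 + 0.1×23)×10⁻⁴ = 3.2×10⁻⁴ K⁻¹
Layer 2: α = (0.9 + 0.1×13)×10⁻⁴ = 2.2×10⁻⁴ K⁻¹
Layer 3: α = (0.9 + 0.1×2.2)×10⁻⁴ = 1.12×10⁻⁴ K⁻¹
0–87 m: 1.1 × 87 × 3.2×10⁻⁴ = 0.030624 m
87–767 m: 1.1 × 680 × 2.2×10⁻⁴ = 0.16456 m
1300 × 0.53 × 1.12×10⁻⁴ = 0.077168 m
Δh = 0.030624 + 0.16456 + 0.077168 = 0.272352 m

0.272 m of thermosteric rise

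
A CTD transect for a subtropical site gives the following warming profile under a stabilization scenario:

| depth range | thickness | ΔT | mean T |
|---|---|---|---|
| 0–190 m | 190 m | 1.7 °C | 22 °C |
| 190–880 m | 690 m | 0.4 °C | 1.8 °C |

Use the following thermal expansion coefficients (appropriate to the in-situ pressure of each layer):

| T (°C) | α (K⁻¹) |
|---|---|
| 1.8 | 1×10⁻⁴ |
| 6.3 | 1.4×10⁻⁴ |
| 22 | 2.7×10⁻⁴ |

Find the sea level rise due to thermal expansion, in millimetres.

115 mm of thermosteric rise

Layer 1 at 22 °C → α = 2.7×10⁻⁴ K⁻¹
Layer 2 at 1.8 °C → α = 1×10⁻⁴ K⁻¹
1.7 × 2.7×10⁻⁴ × 190 = 0.08721 m
190–880 m: 690 × 1×10⁻⁴ × 0.4 = 0.02760 m
Δh = 0.08721 + 0.02760 = 0.11481 m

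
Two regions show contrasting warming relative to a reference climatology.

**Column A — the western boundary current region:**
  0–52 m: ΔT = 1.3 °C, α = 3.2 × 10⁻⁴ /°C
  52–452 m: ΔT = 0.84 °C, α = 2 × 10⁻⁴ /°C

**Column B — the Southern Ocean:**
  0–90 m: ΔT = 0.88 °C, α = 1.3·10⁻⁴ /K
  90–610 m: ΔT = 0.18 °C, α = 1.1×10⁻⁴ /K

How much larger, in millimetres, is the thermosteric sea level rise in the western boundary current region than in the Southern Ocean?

68.2 mm larger

A 3.2×10⁻⁴ × 1.3 × 52 = 0.021632 m
A Layer 2: 2×10⁻⁴ × 0.84 × 400 = 0.06720 m
A total: 0.088832 m
B 90 × 1.3×10⁻⁴ × 0.88 = 0.010296 m
B 1.1×10⁻⁴ × 520 × 0.18 = 0.010296 m
B total: 0.020592 m
Difference: 0.088832 − 0.020592 = 0.06824 m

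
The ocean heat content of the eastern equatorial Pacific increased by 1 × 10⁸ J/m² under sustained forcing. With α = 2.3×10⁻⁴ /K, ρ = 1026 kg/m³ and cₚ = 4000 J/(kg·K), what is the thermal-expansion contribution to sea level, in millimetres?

Δh = αQ/(ρcₚ) = 2.3×10⁻⁴ × 1×10⁸ / (1026 × 4000) ≈ 0.0056043 m

about 5.60 mm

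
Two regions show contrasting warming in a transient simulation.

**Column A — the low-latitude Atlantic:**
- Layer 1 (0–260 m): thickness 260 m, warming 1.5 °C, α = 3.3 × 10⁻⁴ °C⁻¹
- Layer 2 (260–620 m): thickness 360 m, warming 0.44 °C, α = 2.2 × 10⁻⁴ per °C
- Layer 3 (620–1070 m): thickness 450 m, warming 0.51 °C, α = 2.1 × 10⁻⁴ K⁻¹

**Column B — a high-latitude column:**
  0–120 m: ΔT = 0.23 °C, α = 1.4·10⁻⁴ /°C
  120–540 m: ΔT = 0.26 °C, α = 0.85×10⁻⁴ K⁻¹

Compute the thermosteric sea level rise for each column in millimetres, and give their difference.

Δh_A ≈ 212 mm, Δh_B ≈ 13.1 mm; difference ≈ 199 mm

A 3.3×10⁻⁴ × 1.5 × 260 = 0.12870 m
A 360 × 0.44 × 2.2×10⁻⁴ = 0.034848 m
A 2.1×10⁻⁴ × 0.51 × 450 = 0.048195 m
A total: 0.211743 m
B 0–120 m: 0.23 × 1.4×10⁻⁴ × 120 = 0.003864 m
B 120–540 m: 420 × 0.26 × 0.85×10⁻⁴ = 0.009282 m
B total: 0.013146 m
Difference: 0.211743 − 0.013146 = 0.198597 m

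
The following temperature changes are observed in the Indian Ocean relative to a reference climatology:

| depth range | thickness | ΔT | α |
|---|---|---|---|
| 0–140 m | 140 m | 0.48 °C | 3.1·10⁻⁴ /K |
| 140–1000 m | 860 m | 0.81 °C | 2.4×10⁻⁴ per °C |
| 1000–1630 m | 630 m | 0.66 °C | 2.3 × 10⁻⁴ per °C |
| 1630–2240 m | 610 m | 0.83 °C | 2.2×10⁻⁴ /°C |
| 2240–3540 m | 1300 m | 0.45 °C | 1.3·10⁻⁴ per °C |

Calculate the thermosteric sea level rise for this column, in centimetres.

Δh ≈ 47 cm

0.48 × 140 × 3.1×10⁻⁴ = 0.020832 m
Layer 2: 860 × 0.81 × 2.4×10⁻⁴ = 0.167184 m
1000–1630 m: 630 × 2.3×10⁻⁴ × 0.66 = 0.095634 m
2.2×10⁻⁴ × 0.83 × 610 = 0.111386 m
Layer 5: 1300 × 0.45 × 1.3×10⁻⁴ = 0.07605 m
Δh = 0.020832 + 0.167184 + 0.095634 + 0.111386 + 0.07605 = 0.471086 m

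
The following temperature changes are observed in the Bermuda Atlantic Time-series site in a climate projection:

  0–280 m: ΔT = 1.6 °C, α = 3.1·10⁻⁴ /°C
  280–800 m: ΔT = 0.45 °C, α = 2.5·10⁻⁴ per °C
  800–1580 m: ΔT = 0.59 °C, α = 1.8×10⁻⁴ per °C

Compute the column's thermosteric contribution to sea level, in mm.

0–280 m: 3.1×10⁻⁴ × 1.6 × 280 = 0.13888 m
2.5×10⁻⁴ × 520 × 0.45 = 0.05850 m
0.59 × 780 × 1.8×10⁻⁴ = 0.082836 m
Δh = 0.13888 + 0.05850 + 0.082836 = 0.280216 m ≈ 280 mm

280 mm of thermosteric rise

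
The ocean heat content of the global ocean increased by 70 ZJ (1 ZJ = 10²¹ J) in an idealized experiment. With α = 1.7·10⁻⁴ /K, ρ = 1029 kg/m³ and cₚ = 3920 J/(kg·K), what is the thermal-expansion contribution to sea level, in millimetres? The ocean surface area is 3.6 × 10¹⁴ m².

Per unit area: Q = 70×10²¹ / (3.6×10¹⁴) ≈ 1.944×10⁸ J/m²
Δh = αQ/(ρcₚ) = 1.7×10⁻⁴ × 1.944×10⁸ / (1029 × 3920) ≈ 0.008193 m

Δh = 8.19 mm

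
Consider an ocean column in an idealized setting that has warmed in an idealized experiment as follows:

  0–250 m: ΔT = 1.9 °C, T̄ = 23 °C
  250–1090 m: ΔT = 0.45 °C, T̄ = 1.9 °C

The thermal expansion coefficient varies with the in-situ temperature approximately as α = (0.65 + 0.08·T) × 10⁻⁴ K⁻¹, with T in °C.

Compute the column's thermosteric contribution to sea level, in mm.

Layer 1: α = (0.65 + 0.08×23)×10⁻⁴ = 2.49×10⁻⁴ K⁻¹
Layer 2: α = (0.65 + 0.08×1.9)×10⁻⁴ = 0.802×10⁻⁴ K⁻¹
Layer 1: 2.49×10⁻⁴ × 250 × 1.9 = 0.118275 m
250–1090 m: 0.45 × 840 × 0.802×10⁻⁴ = 0.0303156 m
Δh = 0.118275 + 0.0303156 = 0.1485906 m

Δh ≈ 149 mm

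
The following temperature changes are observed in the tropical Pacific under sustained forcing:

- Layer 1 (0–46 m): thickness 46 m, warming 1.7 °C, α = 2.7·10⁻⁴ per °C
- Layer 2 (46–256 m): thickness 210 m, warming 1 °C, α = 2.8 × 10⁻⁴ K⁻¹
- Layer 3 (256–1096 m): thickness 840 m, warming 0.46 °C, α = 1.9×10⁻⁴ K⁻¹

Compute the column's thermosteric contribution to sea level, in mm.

about 153 mm

Layer 1: 46 × 2.7×10⁻⁴ × 1.7 = 0.021114 m
Layer 2: 2.8×10⁻⁴ × 210 × 1 = 0.05880 m
Layer 3: 1.9×10⁻⁴ × 840 × 0.46 = 0.073416 m
Δh = 0.021114 + 0.05880 + 0.073416 = 0.15333 m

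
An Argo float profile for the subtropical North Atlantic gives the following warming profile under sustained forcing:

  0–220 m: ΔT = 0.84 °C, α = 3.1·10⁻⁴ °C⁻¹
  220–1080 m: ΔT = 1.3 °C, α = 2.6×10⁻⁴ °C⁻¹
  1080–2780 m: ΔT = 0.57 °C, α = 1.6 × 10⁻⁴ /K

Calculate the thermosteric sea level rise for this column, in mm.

3.1×10⁻⁴ × 0.84 × 220 = 0.057288 m
860 × 2.6×10⁻⁴ × 1.3 = 0.29068 m
Layer 3: 1.6×10⁻⁴ × 0.57 × 1700 = 0.15504 m
Δh = 0.057288 + 0.29068 + 0.15504 = 0.503008 m ≈ 503 mm

Δh ≈ 503 mm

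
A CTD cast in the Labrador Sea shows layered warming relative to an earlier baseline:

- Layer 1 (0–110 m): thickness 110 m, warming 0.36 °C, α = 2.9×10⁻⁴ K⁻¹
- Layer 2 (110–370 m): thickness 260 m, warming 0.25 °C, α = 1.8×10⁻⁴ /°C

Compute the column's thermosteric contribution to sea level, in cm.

Layer 1: 110 × 2.9×10⁻⁴ × 0.36 = 0.011484 m
Layer 2: 1.8×10⁻⁴ × 260 × 0.25 = 0.01170 m
Δh = 0.011484 + 0.01170 = 0.023184 m ≈ 2.32 cm

Δh = 2.32 cm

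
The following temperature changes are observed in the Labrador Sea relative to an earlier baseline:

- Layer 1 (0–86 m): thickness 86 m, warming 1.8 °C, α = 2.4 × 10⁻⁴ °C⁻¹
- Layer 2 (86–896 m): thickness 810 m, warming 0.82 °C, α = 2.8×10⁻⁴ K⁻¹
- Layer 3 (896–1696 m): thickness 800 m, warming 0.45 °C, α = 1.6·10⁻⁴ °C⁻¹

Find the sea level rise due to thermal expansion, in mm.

1.8 × 86 × 2.4×10⁻⁴ = 0.037152 m
86–896 m: 0.82 × 810 × 2.8×10⁻⁴ = 0.185976 m
896–1696 m: 0.45 × 1.6×10⁻⁴ × 800 = 0.05760 m
Δh = 0.037152 + 0.185976 + 0.05760 = 0.280728 m

about 280 mm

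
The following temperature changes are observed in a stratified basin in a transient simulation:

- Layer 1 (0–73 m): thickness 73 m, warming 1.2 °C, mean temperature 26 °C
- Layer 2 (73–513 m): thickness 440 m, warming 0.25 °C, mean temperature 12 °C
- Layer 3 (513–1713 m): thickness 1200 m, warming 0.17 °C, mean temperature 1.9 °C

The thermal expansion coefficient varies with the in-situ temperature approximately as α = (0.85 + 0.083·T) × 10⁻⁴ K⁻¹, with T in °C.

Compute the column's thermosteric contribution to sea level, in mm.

Δh ≈ 67 mm

Layer 1: α = (0.85 + 0.083×26)×10⁻⁴ = 3.008×10⁻⁴ K⁻¹
Layer 2: α = (0.85 + 0.083×12)×10⁻⁴ = 1.846×10⁻⁴ K⁻¹
Layer 3: α = (0.85 + 0.083×1.9)×10⁻⁴ = 1.0077×10⁻⁴ K⁻¹
Layer 1: 73 × 3.008×10⁻⁴ × 1.2 = 0.02635008 m
440 × 1.846×10⁻⁴ × 0.25 = 0.020306 m
513–1713 m: 0.17 × 1200 × 1.0077×10⁻⁴ = 0.02055708 m
Δh = 0.02635008 + 0.020306 + 0.02055708 = 0.06721316 m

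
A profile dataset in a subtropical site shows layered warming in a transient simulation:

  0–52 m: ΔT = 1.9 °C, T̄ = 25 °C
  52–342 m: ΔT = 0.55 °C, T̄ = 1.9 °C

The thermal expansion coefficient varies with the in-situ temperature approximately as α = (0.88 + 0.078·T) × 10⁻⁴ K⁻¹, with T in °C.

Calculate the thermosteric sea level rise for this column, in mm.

about 44.4 mm

Layer 1: α = (0.88 + 0.078×25)×10⁻⁴ = 2.83×10⁻⁴ K⁻¹
Layer 2: α = (0.88 + 0.078×1.9)×10⁻⁴ = 1.0282×10⁻⁴ K⁻¹
0–52 m: 2.83×10⁻⁴ × 52 × 1.9 = 0.0279604 m
0.55 × 290 × 1.0282×10⁻⁴ = 0.01639979 m
Δh = 0.0279604 + 0.01639979 = 0.04436019 m ≈ 44.4 mm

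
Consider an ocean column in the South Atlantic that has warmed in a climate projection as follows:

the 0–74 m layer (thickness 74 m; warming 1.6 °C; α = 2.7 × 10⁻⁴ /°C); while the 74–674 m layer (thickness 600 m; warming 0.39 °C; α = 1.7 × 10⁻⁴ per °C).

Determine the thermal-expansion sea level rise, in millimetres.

71.7 mm of thermosteric rise

Layer 1: 74 × 2.7×10⁻⁴ × 1.6 = 0.031968 m
Layer 2: 1.7×10⁻⁴ × 600 × 0.39 = 0.03978 m
Δh = 0.031968 + 0.03978 = 0.071748 m ≈ 71.7 mm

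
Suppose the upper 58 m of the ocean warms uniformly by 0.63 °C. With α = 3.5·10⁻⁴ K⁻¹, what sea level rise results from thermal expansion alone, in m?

0.013 m of thermosteric rise

Δh = αΔT·H = 3.5×10⁻⁴ × 0.63 × 58 = 0.012789 m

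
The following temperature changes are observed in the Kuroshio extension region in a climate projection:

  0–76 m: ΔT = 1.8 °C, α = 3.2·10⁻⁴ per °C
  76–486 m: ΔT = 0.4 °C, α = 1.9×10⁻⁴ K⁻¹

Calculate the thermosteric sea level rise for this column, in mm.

Layer 1: 76 × 3.2×10⁻⁴ × 1.8 = 0.043776 m
Layer 2: 1.9×10⁻⁴ × 410 × 0.4 = 0.03116 m
Δh = 0.043776 + 0.03116 = 0.074936 m

Δh = 74.9 mm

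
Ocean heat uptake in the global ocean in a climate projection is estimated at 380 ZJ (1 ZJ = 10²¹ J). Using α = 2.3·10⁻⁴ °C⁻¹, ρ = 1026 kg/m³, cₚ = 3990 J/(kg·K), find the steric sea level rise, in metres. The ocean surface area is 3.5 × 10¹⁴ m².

0.061 m of thermosteric rise

Per unit area: Q = 380×10²¹ / (3.5×10¹⁴) ≈ 1.086×10⁹ J/m²
Δh = αQ/(ρcₚ) = 2.3×10⁻⁴ × 1.086×10⁹ / (1026 × 3990) ≈ 0.061015 m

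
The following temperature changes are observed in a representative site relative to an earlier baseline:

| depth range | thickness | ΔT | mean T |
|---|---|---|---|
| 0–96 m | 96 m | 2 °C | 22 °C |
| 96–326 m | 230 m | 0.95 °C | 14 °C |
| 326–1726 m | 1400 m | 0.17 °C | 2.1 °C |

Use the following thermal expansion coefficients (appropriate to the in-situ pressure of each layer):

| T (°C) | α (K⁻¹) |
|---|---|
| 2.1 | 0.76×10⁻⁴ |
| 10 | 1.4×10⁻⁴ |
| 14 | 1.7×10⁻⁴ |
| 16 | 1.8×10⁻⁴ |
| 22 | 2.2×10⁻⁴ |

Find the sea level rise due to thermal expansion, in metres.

0.0975 m of thermosteric rise

Layer 1 at 22 °C → α = 2.2×10⁻⁴ K⁻¹
Layer 2 at 14 °C → α = 1.7×10⁻⁴ K⁻¹
Layer 3 at 2.1 °C → α = 0.76×10⁻⁴ K⁻¹
2 × 96 × 2.2×10⁻⁴ = 0.04224 m
1.7×10⁻⁴ × 0.95 × 230 = 0.037145 m
326–1726 m: 1400 × 0.17 × 0.76×10⁻⁴ = 0.018088 m
Δh = 0.04224 + 0.037145 + 0.018088 = 0.097473 m ≈ 0.0975 m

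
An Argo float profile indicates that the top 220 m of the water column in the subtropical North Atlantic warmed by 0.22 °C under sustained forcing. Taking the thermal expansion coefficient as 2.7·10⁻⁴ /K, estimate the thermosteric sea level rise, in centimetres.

1.31 cm

Δh = αΔT·H = 2.7×10⁻⁴ × 0.22 × 220 = 0.013068 m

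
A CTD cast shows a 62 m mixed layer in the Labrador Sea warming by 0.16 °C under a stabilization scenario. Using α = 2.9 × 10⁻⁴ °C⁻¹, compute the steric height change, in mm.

Δh = αΔT·H = 2.9×10⁻⁴ × 0.16 × 62 = 0.0028768 m

about 2.88 mm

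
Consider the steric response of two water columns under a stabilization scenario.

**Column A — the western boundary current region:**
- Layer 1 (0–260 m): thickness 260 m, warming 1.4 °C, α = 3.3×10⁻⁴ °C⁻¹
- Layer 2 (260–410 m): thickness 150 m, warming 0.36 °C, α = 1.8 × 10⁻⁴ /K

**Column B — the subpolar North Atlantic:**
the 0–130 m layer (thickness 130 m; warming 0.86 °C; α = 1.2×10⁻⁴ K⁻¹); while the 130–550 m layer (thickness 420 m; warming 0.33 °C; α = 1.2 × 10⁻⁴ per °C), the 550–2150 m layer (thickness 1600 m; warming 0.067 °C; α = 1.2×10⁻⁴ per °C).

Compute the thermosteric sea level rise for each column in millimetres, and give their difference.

Δh_A ≈ 130 mm, Δh_B ≈ 42.9 mm; difference ≈ 86.9 mm

A 0–260 m: 260 × 3.3×10⁻⁴ × 1.4 = 0.12012 m
A Layer 2: 1.8×10⁻⁴ × 150 × 0.36 = 0.00972 m
A total: 0.12984 m
B Layer 1: 0.86 × 130 × 1.2×10⁻⁴ = 0.013416 m
B Layer 2: 420 × 0.33 × 1.2×10⁻⁴ = 0.016632 m
B 550–2150 m: 1.2×10⁻⁴ × 0.067 × 1600 = 0.012864 m
B total: 0.042912 m
Difference: 0.12984 − 0.042912 = 0.086928 m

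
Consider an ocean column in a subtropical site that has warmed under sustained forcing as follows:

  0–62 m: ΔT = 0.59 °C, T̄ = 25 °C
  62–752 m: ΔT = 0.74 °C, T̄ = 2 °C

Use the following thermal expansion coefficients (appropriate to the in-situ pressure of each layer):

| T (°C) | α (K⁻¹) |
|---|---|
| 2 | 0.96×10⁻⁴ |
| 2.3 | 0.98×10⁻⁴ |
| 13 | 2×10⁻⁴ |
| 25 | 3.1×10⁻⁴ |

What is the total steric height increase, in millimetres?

Layer 1 at 25 °C → α = 3.1×10⁻⁴ K⁻¹
Layer 2 at 2 °C → α = 0.96×10⁻⁴ K⁻¹
0.59 × 3.1×10⁻⁴ × 62 = 0.0113398 m
62–752 m: 0.96×10⁻⁴ × 0.74 × 690 = 0.0490176 m
Δh = 0.0113398 + 0.0490176 = 0.0603574 m

Δh ≈ 60.4 mm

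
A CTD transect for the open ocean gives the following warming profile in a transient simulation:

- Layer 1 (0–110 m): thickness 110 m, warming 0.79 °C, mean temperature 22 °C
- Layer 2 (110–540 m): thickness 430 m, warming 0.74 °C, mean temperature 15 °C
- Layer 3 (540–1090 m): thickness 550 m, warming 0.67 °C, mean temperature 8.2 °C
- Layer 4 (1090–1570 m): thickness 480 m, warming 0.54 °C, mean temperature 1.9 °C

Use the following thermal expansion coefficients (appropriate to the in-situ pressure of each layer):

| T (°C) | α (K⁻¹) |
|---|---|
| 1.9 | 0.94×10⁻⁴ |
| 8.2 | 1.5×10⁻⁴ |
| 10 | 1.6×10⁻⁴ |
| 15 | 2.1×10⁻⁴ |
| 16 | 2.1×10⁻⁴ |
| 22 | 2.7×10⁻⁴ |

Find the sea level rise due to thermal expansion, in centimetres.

Layer 1 at 22 °C → α = 2.7×10⁻⁴ K⁻¹
Layer 2 at 15 °C → α = 2.1×10⁻⁴ K⁻¹
Layer 3 at 8.2 °C → α = 1.5×10⁻⁴ K⁻¹
Layer 4 at 1.9 °C → α = 0.94×10⁻⁴ K⁻¹
0–110 m: 2.7×10⁻⁴ × 0.79 × 110 = 0.023463 m
0.74 × 2.1×10⁻⁴ × 430 = 0.066822 m
Layer 3: 0.67 × 1.5×10⁻⁴ × 550 = 0.055275 m
0.94×10⁻⁴ × 0.54 × 480 = 0.0243648 m
Δh = 0.023463 + 0.066822 + 0.055275 + 0.0243648 = 0.1699248 m

about 17 cm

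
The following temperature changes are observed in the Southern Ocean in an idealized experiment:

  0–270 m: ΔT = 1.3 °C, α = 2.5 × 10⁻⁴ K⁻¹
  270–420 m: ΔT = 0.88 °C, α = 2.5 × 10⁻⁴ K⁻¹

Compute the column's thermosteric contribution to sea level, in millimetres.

about 121 mm

0–270 m: 270 × 1.3 × 2.5×10⁻⁴ = 0.08775 m
Layer 2: 0.88 × 150 × 2.5×10⁻⁴ = 0.03300 m
Δh = 0.08775 + 0.03300 = 0.12075 m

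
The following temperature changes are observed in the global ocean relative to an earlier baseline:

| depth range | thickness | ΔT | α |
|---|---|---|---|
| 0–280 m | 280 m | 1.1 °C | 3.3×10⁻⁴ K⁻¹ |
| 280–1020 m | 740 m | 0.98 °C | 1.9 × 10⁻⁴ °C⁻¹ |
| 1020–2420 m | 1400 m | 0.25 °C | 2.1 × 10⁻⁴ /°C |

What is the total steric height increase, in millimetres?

0–280 m: 280 × 1.1 × 3.3×10⁻⁴ = 0.10164 m
0.98 × 1.9×10⁻⁴ × 740 = 0.137788 m
1020–2420 m: 0.25 × 1400 × 2.1×10⁻⁴ = 0.07350 m
Δh = 0.10164 + 0.137788 + 0.07350 = 0.312928 m ≈ 313 mm

313 mm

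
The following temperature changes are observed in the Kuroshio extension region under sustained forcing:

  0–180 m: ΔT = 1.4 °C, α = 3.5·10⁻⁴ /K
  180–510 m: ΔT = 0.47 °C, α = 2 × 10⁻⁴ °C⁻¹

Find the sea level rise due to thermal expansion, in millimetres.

about 119 mm

0–180 m: 3.5×10⁻⁴ × 180 × 1.4 = 0.08820 m
2×10⁻⁴ × 0.47 × 330 = 0.03102 m
Δh = 0.08820 + 0.03102 = 0.11922 m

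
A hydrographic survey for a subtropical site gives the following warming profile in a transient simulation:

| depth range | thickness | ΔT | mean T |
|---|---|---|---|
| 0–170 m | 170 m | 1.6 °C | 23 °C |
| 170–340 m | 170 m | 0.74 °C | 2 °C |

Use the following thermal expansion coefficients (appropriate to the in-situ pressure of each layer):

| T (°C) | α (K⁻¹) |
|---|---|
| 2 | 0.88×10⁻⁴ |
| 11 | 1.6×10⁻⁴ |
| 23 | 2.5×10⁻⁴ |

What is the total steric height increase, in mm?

Δh = 79.1 mm

Layer 1 at 23 °C → α = 2.5×10⁻⁴ K⁻¹
Layer 2 at 2 °C → α = 0.88×10⁻⁴ K⁻¹
Layer 1: 2.5×10⁻⁴ × 1.6 × 170 = 0.06800 m
Layer 2: 170 × 0.74 × 0.88×10⁻⁴ = 0.0110704 m
Δh = 0.06800 + 0.0110704 = 0.0790704 m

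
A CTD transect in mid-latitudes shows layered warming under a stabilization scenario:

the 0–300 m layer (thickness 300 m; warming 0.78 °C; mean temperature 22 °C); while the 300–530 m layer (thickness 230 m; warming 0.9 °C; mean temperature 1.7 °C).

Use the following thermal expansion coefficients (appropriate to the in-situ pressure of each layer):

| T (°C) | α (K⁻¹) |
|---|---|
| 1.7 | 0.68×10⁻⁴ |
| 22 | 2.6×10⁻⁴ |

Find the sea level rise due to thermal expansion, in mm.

Layer 1 at 22 °C → α = 2.6×10⁻⁴ K⁻¹
Layer 2 at 1.7 °C → α = 0.68×10⁻⁴ K⁻¹
Layer 1: 300 × 0.78 × 2.6×10⁻⁴ = 0.06084 m
0.9 × 230 × 0.68×10⁻⁴ = 0.014076 m
Δh = 0.06084 + 0.014076 = 0.074916 m ≈ 74.9 mm

74.9 mm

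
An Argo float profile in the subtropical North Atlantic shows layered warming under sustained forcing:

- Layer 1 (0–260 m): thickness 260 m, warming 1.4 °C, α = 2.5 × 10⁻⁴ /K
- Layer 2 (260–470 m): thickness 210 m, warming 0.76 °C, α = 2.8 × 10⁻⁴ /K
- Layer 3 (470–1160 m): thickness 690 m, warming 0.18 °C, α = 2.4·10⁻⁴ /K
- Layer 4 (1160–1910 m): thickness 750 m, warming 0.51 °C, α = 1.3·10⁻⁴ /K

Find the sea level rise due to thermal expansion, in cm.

1.4 × 260 × 2.5×10⁻⁴ = 0.09100 m
Layer 2: 0.76 × 210 × 2.8×10⁻⁴ = 0.044688 m
2.4×10⁻⁴ × 690 × 0.18 = 0.029808 m
0.51 × 750 × 1.3×10⁻⁴ = 0.049725 m
Δh = 0.09100 + 0.044688 + 0.029808 + 0.049725 = 0.215221 m

21.5 cm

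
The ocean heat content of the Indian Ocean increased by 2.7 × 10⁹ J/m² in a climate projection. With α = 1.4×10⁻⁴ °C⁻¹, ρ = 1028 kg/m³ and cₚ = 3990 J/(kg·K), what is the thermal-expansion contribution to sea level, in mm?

about 92.2 mm

Δh = αQ/(ρcₚ) = 1.4×10⁻⁴ × 2.7×10⁹ / (1028 × 3990) ≈ 0.092156 m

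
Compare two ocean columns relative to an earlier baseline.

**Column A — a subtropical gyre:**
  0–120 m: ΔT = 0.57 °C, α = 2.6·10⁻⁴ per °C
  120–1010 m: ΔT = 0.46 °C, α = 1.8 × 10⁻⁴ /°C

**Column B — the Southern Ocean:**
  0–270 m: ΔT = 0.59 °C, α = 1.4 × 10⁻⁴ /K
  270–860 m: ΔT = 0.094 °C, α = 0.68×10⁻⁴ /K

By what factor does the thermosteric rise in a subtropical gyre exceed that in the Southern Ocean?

A 0–120 m: 0.57 × 120 × 2.6×10⁻⁴ = 0.017784 m
A 120–1010 m: 890 × 1.8×10⁻⁴ × 0.46 = 0.073692 m
A total: 0.091476 m
B 1.4×10⁻⁴ × 270 × 0.59 = 0.022302 m
B Layer 2: 0.68×10⁻⁴ × 0.094 × 590 = 0.00377128 m
B total: 0.02607328 m
Ratio: 0.091476 / 0.02607328 ≈ 3.508

3.5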